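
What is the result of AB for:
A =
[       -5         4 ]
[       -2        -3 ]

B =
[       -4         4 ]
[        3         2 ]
AB =
[       32       -12 ]
[       -1       -14 ]

Matrix multiplication: (AB)[i][j] = sum over k of A[i][k] * B[k][j].
  (AB)[0][0] = (-5)*(-4) + (4)*(3) = 32
  (AB)[0][1] = (-5)*(4) + (4)*(2) = -12
  (AB)[1][0] = (-2)*(-4) + (-3)*(3) = -1
  (AB)[1][1] = (-2)*(4) + (-3)*(2) = -14
AB =
[       32       -12 ]
[       -1       -14 ]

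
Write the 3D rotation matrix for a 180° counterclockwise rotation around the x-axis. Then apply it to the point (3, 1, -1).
R = [[1, 0, 0], [0, -1, 0], [0, 0, -1]]; R·(3, 1, -1) = (3, -1, 1)

Rotation matrix for 180° around x-axis:
cos(180°) = -1, sin(180°) = 0
R = [[1, 0, 0], [0, -1, 0], [0, 0, -1]]
Apply to (3, 1, -1): R·[3, 1, -1]ᵀ = (3, -1, 1)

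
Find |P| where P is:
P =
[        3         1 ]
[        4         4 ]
det(P) = 8

For a 2×2 matrix [[a, b], [c, d]], det = a*d - b*c.
det(P) = (3)*(4) - (1)*(4) = 12 - 4 = 8.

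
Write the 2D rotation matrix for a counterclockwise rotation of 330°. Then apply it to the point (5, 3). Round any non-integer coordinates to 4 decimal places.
R = [[√3/2, 1/2], [-1/2, √3/2]]; R·(5, 3) = (5.8301, 0.0981)

Rotation matrix formula: R(θ) = [[cos θ, -sin θ], [sin θ, cos θ]]
For θ = 330°:
cos(330°) = √3/2
sin(330°) = -1/2
R = [[√3/2, 1/2], [-1/2, √3/2]]
Apply to (5, 3): [√3/2·5 + (1/2)·3, -1/2·5 + √3/2·3] = (5.8301, 0.0981)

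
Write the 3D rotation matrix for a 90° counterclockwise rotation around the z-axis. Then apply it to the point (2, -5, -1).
R = [[0, -1, 0], [1, 0, 0], [0, 0, 1]]; R·(2, -5, -1) = (5, 2, -1)

Rotation matrix for 90° around z-axis:
cos(90°) = 0, sin(90°) = 1
R = [[0, -1, 0], [1, 0, 0], [0, 0, 1]]
Apply to (2, -5, -1): R·[2, -5, -1]ᵀ = (5, 2, -1)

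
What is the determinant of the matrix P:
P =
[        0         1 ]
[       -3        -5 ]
det(P) = 3

For a 2×2 matrix [[a, b], [c, d]], det = a*d - b*c.
det(P) = (0)*(-5) - (1)*(-3) = 0 + 3 = 3.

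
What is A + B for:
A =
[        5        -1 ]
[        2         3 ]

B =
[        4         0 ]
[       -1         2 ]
A + B =
[        9        -1 ]
[        1         5 ]

Matrix addition is elementwise: (A+B)[i][j] = A[i][j] + B[i][j].
  (A+B)[0][0] = (5) + (4) = 9
  (A+B)[0][1] = (-1) + (0) = -1
  (A+B)[1][0] = (2) + (-1) = 1
  (A+B)[1][1] = (3) + (2) = 5
A + B =
[        9        -1 ]
[        1         5 ]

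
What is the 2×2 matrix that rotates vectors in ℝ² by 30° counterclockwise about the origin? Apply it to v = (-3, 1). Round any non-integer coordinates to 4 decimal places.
R = [[√3/2, -1/2], [1/2, √3/2]]; R·v = (-3.0981, -0.6340)

A counterclockwise rotation by angle θ in ℝ² has matrix R(θ) = [[cos θ, -sin θ], [sin θ, cos θ]].
For θ = 30°: cos θ = √3/2, sin θ = 1/2.
R(30°) = [[√3/2, -1/2], [1/2, √3/2]].
R·v = [√3/2·-3 + (-1/2)·1, 1/2·-3 + √3/2·1] = (-3.0981, -0.6340).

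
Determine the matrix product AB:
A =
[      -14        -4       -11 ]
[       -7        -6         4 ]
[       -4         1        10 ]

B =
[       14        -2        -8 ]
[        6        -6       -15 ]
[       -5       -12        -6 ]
AB =
[     -165       184       238 ]
[     -154         2       122 ]
[     -100      -118       -43 ]

Matrix multiplication: (AB)[i][j] = sum over k of A[i][k] * B[k][j].
  (AB)[0][0] = (-14)*(14) + (-4)*(6) + (-11)*(-5) = -165
  (AB)[0][1] = (-14)*(-2) + (-4)*(-6) + (-11)*(-12) = 184
  (AB)[0][2] = (-14)*(-8) + (-4)*(-15) + (-11)*(-6) = 238
  (AB)[1][0] = (-7)*(14) + (-6)*(6) + (4)*(-5) = -154
  (AB)[1][1] = (-7)*(-2) + (-6)*(-6) + (4)*(-12) = 2
  (AB)[1][2] = (-7)*(-8) + (-6)*(-15) + (4)*(-6) = 122
  (AB)[2][0] = (-4)*(14) + (1)*(6) + (10)*(-5) = -100
  (AB)[2][1] = (-4)*(-2) + (1)*(-6) + (10)*(-12) = -118
  (AB)[2][2] = (-4)*(-8) + (1)*(-15) + (10)*(-6) = -43
AB =
[     -165       184       238 ]
[     -154         2       122 ]
[     -100      -118       -43 ]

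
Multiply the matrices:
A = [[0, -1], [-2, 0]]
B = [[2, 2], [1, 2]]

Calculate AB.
[[-1, -2], [-4, -4]]

Each entry (i,j) of AB = sum over k of A[i][k]*B[k][j].
(AB)[0][0] = (0)*(2) + (-1)*(1) = -1
(AB)[0][1] = (0)*(2) + (-1)*(2) = -2
(AB)[1][0] = (-2)*(2) + (0)*(1) = -4
(AB)[1][1] = (-2)*(2) + (0)*(2) = -4
AB = [[-1, -2], [-4, -4]]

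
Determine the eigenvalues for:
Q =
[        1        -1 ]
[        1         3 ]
λ = 2, 2

Solve det(Q - λI) = 0. For a 2×2 matrix the characteristic equation is λ² - (trace)λ + det = 0.
trace(Q) = a + d = 1 + 3 = 4.
det(Q) = a*d - b*c = (1)*(3) - (-1)*(1) = 3 + 1 = 4.
Characteristic equation: λ² - (4)λ + (4) = 0.
Discriminant = (4)² - 4*(4) = 16 - 16 = 0.
λ = (4 ± √0) / 2 = (4 ± 0) / 2 = 2, 2.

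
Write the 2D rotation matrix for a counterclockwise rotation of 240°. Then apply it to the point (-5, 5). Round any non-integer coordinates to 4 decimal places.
R = [[-1/2, √3/2], [-√3/2, -1/2]]; R·(-5, 5) = (6.8301, 1.8301)

Rotation matrix formula: R(θ) = [[cos θ, -sin θ], [sin θ, cos θ]]
For θ = 240°:
cos(240°) = -1/2
sin(240°) = -√3/2
R = [[-1/2, √3/2], [-√3/2, -1/2]]
Apply to (-5, 5): [-1/2·-5 + (√3/2)·5, -√3/2·-5 + -1/2·5] = (6.8301, 1.8301)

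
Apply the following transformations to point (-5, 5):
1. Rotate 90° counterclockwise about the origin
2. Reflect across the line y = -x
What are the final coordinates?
(5, 5)

Step 1: Rotate 90° → (-5, -5)
Step 2: Reflect across the line y = -x → (5, 5)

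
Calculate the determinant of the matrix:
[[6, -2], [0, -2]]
-12

For a 2×2 matrix [[a, b], [c, d]], det = ad - bc
det = (6)(-2) - (-2)(0) = -12 - 0 = -12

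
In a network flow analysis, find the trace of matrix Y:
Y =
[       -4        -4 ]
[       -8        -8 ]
tr(Y) = -4 - 8 = -12

The trace of a square matrix is the sum of its diagonal entries.
Diagonal entries of Y: Y[0][0] = -4, Y[1][1] = -8.
tr(Y) = -4 - 8 = -12.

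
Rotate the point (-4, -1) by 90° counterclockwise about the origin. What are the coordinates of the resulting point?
(1, -4)

Rotation matrix R(θ) = [[cos θ, -sin θ], [sin θ, cos θ]]; for θ = 90°:
R = [[0, -1], [1, 0]]
Result: R × [-4, -1]ᵀ = [0·-4 + (-1)·-1, 1·-4 + (0)·-1]ᵀ = (1, -4)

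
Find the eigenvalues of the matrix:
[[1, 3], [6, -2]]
λ = -5 and λ = 4

Characteristic equation: det(A - λI) = 0
λ² - (trace)λ + (det) = 0
λ² - (-1)λ + (-20) = 0
λ² + 1λ - 20 = 0
Solving: λ = -5, 4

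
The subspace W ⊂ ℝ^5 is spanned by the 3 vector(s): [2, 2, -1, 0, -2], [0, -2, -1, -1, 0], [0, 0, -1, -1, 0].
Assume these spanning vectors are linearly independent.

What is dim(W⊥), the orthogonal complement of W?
dim(W⊥) = 2

For any subspace W of ℝ^n, dim(W) + dim(W⊥) = n (the whole-space dimension).
Here the given 3 vectors are linearly independent, so dim(W) = 3.
Thus dim(W⊥) = n - dim(W) = 5 - 3 = 2.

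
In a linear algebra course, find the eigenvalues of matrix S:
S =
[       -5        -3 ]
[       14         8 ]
λ = 1, 2

Solve det(S - λI) = 0. For a 2×2 matrix the characteristic equation is λ² - (trace)λ + det = 0.
trace(S) = a + d = -5 + 8 = 3.
det(S) = a*d - b*c = (-5)*(8) - (-3)*(14) = -40 + 42 = 2.
Characteristic equation: λ² - (3)λ + (2) = 0.
Discriminant = (3)² - 4*(2) = 9 - 8 = 1.
λ = (3 ± √1) / 2 = (3 ± 1) / 2 = 1, 2.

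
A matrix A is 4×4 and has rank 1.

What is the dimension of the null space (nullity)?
3

The rank-nullity theorem for an m×n matrix states:
rank(A) + nullity(A) = n (the number of columns).
Here n = 4 and rank(A) = 1, so nullity(A) = 4 - 1 = 3.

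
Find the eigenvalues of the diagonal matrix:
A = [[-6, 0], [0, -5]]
λ₁ = -6, λ₂ = -5

The characteristic polynomial of A is det(A - λI) = (-6 - λ)(-5 - λ) = 0.
The roots are λ = -6 and λ = -5, so the eigenvalues are the diagonal entries.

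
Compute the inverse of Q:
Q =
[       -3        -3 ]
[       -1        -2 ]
det(Q) = 3
Q⁻¹ =
[     -2/3         1 ]
[      1/3        -1 ]

For a 2×2 matrix Q = [[a, b], [c, d]] with det(Q) ≠ 0, Q⁻¹ = (1/det(Q)) * [[d, -b], [-c, a]].
det(Q) = (-3)*(-2) - (-3)*(-1) = 6 - 3 = 3.
Q⁻¹ = (1/3) * [[-2, 3], [1, -3]].
Dividing each entry by 3 and reducing:
Q⁻¹ =
[     -2/3         1 ]
[      1/3        -1 ]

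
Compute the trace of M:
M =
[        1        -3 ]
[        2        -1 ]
tr(M) = 1 - 1 = 0

The trace of a square matrix is the sum of its diagonal entries.
Diagonal entries of M: M[0][0] = 1, M[1][1] = -1.
tr(M) = 1 - 1 = 0.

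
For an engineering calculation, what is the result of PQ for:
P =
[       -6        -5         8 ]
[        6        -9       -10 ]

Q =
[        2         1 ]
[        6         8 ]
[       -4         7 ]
PQ =
[      -74        10 ]
[       -2      -136 ]

Matrix multiplication: (PQ)[i][j] = sum over k of P[i][k] * Q[k][j].
  (PQ)[0][0] = (-6)*(2) + (-5)*(6) + (8)*(-4) = -74
  (PQ)[0][1] = (-6)*(1) + (-5)*(8) + (8)*(7) = 10
  (PQ)[1][0] = (6)*(2) + (-9)*(6) + (-10)*(-4) = -2
  (PQ)[1][1] = (6)*(1) + (-9)*(8) + (-10)*(7) = -136
PQ =
[      -74        10 ]
[       -2      -136 ]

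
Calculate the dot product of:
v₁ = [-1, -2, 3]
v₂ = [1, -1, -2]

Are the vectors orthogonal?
-5, No

The dot product is the sum of products of corresponding components.
v₁·v₂ = (-1)*(1) + (-2)*(-1) + (3)*(-2) = -1 + 2 - 6 = -5.
Two vectors are orthogonal iff their dot product is 0; here the dot product is -5, so the vectors are not orthogonal.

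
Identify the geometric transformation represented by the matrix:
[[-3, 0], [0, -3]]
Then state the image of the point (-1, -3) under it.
uniform scaling by factor -3; image of (-1, -3) is (3, 9)

This is a diagonal matrix with equal entries -3, so it scales both axes by the same factor -3.
The matrix [[-3, 0], [0, -3]] represents: uniform scaling by factor -3.
Applying it to (-1, -3): [-3·-1 + 0·-3, 0·-1 + -3·-3] = (3, 9).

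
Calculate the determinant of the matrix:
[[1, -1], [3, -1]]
2

For a 2×2 matrix [[a, b], [c, d]], det = ad - bc
det = (1)(-1) - (-1)(3) = -1 - -3 = 2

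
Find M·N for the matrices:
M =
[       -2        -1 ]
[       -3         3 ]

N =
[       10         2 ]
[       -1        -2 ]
MN =
[      -19        -2 ]
[      -33       -12 ]

Matrix multiplication: (MN)[i][j] = sum over k of M[i][k] * N[k][j].
  (MN)[0][0] = (-2)*(10) + (-1)*(-1) = -19
  (MN)[0][1] = (-2)*(2) + (-1)*(-2) = -2
  (MN)[1][0] = (-3)*(10) + (3)*(-1) = -33
  (MN)[1][1] = (-3)*(2) + (3)*(-2) = -12
MN =
[      -19        -2 ]
[      -33       -12 ]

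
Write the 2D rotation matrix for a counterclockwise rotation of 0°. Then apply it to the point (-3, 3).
R = [[1, 0], [0, 1]]; R·(-3, 3) = (-3, 3)

Rotation matrix formula: R(θ) = [[cos θ, -sin θ], [sin θ, cos θ]]
For θ = 0°:
cos(0°) = 1
sin(0°) = 0
R = [[1, 0], [0, 1]]
Apply to (-3, 3): [1·-3 + (0)·3, 0·-3 + 1·3] = (-3, 3)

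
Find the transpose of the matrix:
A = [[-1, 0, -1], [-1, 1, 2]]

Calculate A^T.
[[-1, -1], [0, 1], [-1, 2]]

The transpose sends entry (i,j) to (j,i); rows become columns.
Row 0 of A: [-1, 0, -1] -> column 0 of A^T.
Row 1 of A: [-1, 1, 2] -> column 1 of A^T.
A^T = [[-1, -1], [0, 1], [-1, 2]]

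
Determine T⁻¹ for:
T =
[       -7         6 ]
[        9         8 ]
det(T) = -110
T⁻¹ =
[    -4/55      3/55 ]
[    9/110     7/110 ]

For a 2×2 matrix T = [[a, b], [c, d]] with det(T) ≠ 0, T⁻¹ = (1/det(T)) * [[d, -b], [-c, a]].
det(T) = (-7)*(8) - (6)*(9) = -56 - 54 = -110.
T⁻¹ = (1/-110) * [[8, -6], [-9, -7]].
Dividing each entry by -110 and reducing:
T⁻¹ =
[    -4/55      3/55 ]
[    9/110     7/110 ]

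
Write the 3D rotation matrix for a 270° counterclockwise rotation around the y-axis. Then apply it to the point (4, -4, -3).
R = [[0, 0, -1], [0, 1, 0], [1, 0, 0]]; R·(4, -4, -3) = (3, -4, 4)

Rotation matrix for 270° around y-axis:
cos(270°) = 0, sin(270°) = -1
R = [[0, 0, -1], [0, 1, 0], [1, 0, 0]]
Apply to (4, -4, -3): R·[4, -4, -3]ᵀ = (3, -4, 4)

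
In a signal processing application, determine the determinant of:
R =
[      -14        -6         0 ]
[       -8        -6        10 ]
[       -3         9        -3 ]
det(R) = 1332

Expand along row 0 (cofactor expansion): det(R) = a*(e*i - f*h) - b*(d*i - f*g) + c*(d*h - e*g), where the 3×3 is [[a, b, c], [d, e, f], [g, h, i]].
Minor M_00 = (-6)*(-3) - (10)*(9) = 18 - 90 = -72.
Minor M_01 = (-8)*(-3) - (10)*(-3) = 24 + 30 = 54.
Minor M_02 = (-8)*(9) - (-6)*(-3) = -72 - 18 = -90.
det(R) = (-14)*(-72) - (-6)*(54) + (0)*(-90) = 1008 + 324 + 0 = 1332.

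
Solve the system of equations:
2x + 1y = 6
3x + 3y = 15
x = 1, y = 4

Use elimination (row reduction):
Equation 1: 2x + 1y = 6.
Equation 2: 3x + 3y = 15.
Multiply Eq1 by 3 and Eq2 by 2: 6x + 3y = 18;  6x + 6y = 30.
Subtract: (3)y = 12, so y = 4.
Back-substitute into Eq1: 2x + 1*(4) = 6, so x = 1.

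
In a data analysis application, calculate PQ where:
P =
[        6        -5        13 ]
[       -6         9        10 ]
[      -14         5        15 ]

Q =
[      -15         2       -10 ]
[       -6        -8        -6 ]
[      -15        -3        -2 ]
PQ =
[     -255        13       -56 ]
[     -114      -114       -14 ]
[      -45      -113        80 ]

Matrix multiplication: (PQ)[i][j] = sum over k of P[i][k] * Q[k][j].
  (PQ)[0][0] = (6)*(-15) + (-5)*(-6) + (13)*(-15) = -255
  (PQ)[0][1] = (6)*(2) + (-5)*(-8) + (13)*(-3) = 13
  (PQ)[0][2] = (6)*(-10) + (-5)*(-6) + (13)*(-2) = -56
  (PQ)[1][0] = (-6)*(-15) + (9)*(-6) + (10)*(-15) = -114
  (PQ)[1][1] = (-6)*(2) + (9)*(-8) + (10)*(-3) = -114
  (PQ)[1][2] = (-6)*(-10) + (9)*(-6) + (10)*(-2) = -14
  (PQ)[2][0] = (-14)*(-15) + (5)*(-6) + (15)*(-15) = -45
  (PQ)[2][1] = (-14)*(2) + (5)*(-8) + (15)*(-3) = -113
  (PQ)[2][2] = (-14)*(-10) + (5)*(-6) + (15)*(-2) = 80
PQ =
[     -255        13       -56 ]
[     -114      -114       -14 ]
[      -45      -113        80 ]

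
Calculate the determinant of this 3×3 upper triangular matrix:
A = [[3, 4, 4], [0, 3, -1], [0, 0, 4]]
36

The determinant of a triangular matrix is the product of its diagonal entries (the off-diagonal entries above the diagonal do not affect it).
det(A) = (3) * (3) * (4) = 36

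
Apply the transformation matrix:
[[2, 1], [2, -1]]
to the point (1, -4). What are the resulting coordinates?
(-2, 6)

Matrix multiplication:
[[2, 1], [2, -1]] × [1, -4]ᵀ
= [2×1 + 1×-4, 2×1 + -1×-4]ᵀ
= [-2.0000, 6.0000]ᵀ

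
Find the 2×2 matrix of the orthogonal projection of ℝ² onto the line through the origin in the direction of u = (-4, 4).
[[1/2, -1/2], [-1/2, 1/2]]

The orthogonal projection onto the line spanned by a nonzero vector u = (a, b) has matrix P = (u uᵀ) / (uᵀ u) = (1/(a² + b²)) · [[a², ab], [ab, b²]].
Here u = (-4, 4), so a² + b² = 16 + 16 = 32.
P = (1/32) · [[16, -16], [-16, 16]] = [[1/2, -1/2], [-1/2, 1/2]].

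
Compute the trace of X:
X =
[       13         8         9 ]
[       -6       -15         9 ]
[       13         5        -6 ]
tr(X) = 13 - 15 - 6 = -8

The trace of a square matrix is the sum of its diagonal entries.
Diagonal entries of X: X[0][0] = 13, X[1][1] = -15, X[2][2] = -6.
tr(X) = 13 - 15 - 6 = -8.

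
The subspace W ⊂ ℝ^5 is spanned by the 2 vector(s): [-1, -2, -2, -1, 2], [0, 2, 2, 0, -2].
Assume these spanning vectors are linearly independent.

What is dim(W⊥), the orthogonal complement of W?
dim(W⊥) = 3

For any subspace W of ℝ^n, dim(W) + dim(W⊥) = n (the whole-space dimension).
Here the given 2 vectors are linearly independent, so dim(W) = 2.
Thus dim(W⊥) = n - dim(W) = 5 - 2 = 3.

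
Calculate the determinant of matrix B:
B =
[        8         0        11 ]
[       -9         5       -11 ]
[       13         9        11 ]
det(B) = -374

Expand along row 0 (cofactor expansion): det(B) = a*(e*i - f*h) - b*(d*i - f*g) + c*(d*h - e*g), where the 3×3 is [[a, b, c], [d, e, f], [g, h, i]].
Minor M_00 = (5)*(11) - (-11)*(9) = 55 + 99 = 154.
Minor M_01 = (-9)*(11) - (-11)*(13) = -99 + 143 = 44.
Minor M_02 = (-9)*(9) - (5)*(13) = -81 - 65 = -146.
det(B) = (8)*(154) - (0)*(44) + (11)*(-146) = 1232 + 0 - 1606 = -374.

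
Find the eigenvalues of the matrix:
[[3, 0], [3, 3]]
λ = 3 and λ = 3

Characteristic equation: det(A - λI) = 0
λ² - (trace)λ + (det) = 0
λ² - (6)λ + (9) = 0
λ² - 6λ + 9 = 0
Solving: λ = 3, 3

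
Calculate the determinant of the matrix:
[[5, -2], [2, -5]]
-21

For a 2×2 matrix [[a, b], [c, d]], det = ad - bc
det = (5)(-5) - (-2)(2) = -25 - -4 = -21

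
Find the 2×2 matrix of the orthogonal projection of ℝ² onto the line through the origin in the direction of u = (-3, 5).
[[9/34, -15/34], [-15/34, 25/34]]

The orthogonal projection onto the line spanned by a nonzero vector u = (a, b) has matrix P = (u uᵀ) / (uᵀ u) = (1/(a² + b²)) · [[a², ab], [ab, b²]].
Here u = (-3, 5), so a² + b² = 9 + 25 = 34.
P = (1/34) · [[9, -15], [-15, 25]] = [[9/34, -15/34], [-15/34, 25/34]].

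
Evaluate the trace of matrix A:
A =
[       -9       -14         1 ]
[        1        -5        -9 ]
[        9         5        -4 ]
tr(A) = -9 - 5 - 4 = -18

The trace of a square matrix is the sum of its diagonal entries.
Diagonal entries of A: A[0][0] = -9, A[1][1] = -5, A[2][2] = -4.
tr(A) = -9 - 5 - 4 = -18.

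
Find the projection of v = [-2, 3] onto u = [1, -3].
[-11/10, 33/10]

The projection of v onto u is proj_u(v) = ((v·u) / (u·u)) · u.
v·u = (-2)*(1) + (3)*(-3) = -11.
u·u = (1)*(1) + (-3)*(-3) = 10.
coefficient = -11 / 10 = -11/10.
proj_u(v) = -11/10 · [1, -3] = [-11/10, 33/10].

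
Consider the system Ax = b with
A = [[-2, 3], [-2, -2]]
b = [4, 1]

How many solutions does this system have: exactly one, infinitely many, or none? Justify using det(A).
Exactly one solution

Compute det(A) = (-2)*(-2) - (3)*(-2) = 10.
Because det(A) ≠ 0, A is invertible and Ax = b has a unique solution for every b (here x = A⁻¹ b).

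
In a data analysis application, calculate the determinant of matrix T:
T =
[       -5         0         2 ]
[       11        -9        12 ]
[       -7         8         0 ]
det(T) = 530

Expand along row 0 (cofactor expansion): det(T) = a*(e*i - f*h) - b*(d*i - f*g) + c*(d*h - e*g), where the 3×3 is [[a, b, c], [d, e, f], [g, h, i]].
Minor M_00 = (-9)*(0) - (12)*(8) = 0 - 96 = -96.
Minor M_01 = (11)*(0) - (12)*(-7) = 0 + 84 = 84.
Minor M_02 = (11)*(8) - (-9)*(-7) = 88 - 63 = 25.
det(T) = (-5)*(-96) - (0)*(84) + (2)*(25) = 480 + 0 + 50 = 530.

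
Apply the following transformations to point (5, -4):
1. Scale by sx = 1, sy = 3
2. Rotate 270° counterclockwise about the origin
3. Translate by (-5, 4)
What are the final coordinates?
(-17, -1)

Step 1: Scale → (5, -12)
Step 2: Rotate 270° → (-12, -5)
Step 3: Translate → (-17, -1)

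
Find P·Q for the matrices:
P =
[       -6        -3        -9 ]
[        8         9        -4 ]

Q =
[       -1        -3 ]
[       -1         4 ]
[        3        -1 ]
PQ =
[      -18        15 ]
[      -29        16 ]

Matrix multiplication: (PQ)[i][j] = sum over k of P[i][k] * Q[k][j].
  (PQ)[0][0] = (-6)*(-1) + (-3)*(-1) + (-9)*(3) = -18
  (PQ)[0][1] = (-6)*(-3) + (-3)*(4) + (-9)*(-1) = 15
  (PQ)[1][0] = (8)*(-1) + (9)*(-1) + (-4)*(3) = -29
  (PQ)[1][1] = (8)*(-3) + (9)*(4) + (-4)*(-1) = 16
PQ =
[      -18        15 ]
[      -29        16 ]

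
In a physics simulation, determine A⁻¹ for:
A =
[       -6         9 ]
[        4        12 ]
det(A) = -108
A⁻¹ =
[     -1/9      1/12 ]
[     1/27      1/18 ]

For a 2×2 matrix A = [[a, b], [c, d]] with det(A) ≠ 0, A⁻¹ = (1/det(A)) * [[d, -b], [-c, a]].
det(A) = (-6)*(12) - (9)*(4) = -72 - 36 = -108.
A⁻¹ = (1/-108) * [[12, -9], [-4, -6]].
Dividing each entry by -108 and reducing:
A⁻¹ =
[     -1/9      1/12 ]
[     1/27      1/18 ]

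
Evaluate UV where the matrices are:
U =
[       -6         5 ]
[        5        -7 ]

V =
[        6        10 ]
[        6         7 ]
UV =
[       -6       -25 ]
[      -12         1 ]

Matrix multiplication: (UV)[i][j] = sum over k of U[i][k] * V[k][j].
  (UV)[0][0] = (-6)*(6) + (5)*(6) = -6
  (UV)[0][1] = (-6)*(10) + (5)*(7) = -25
  (UV)[1][0] = (5)*(6) + (-7)*(6) = -12
  (UV)[1][1] = (5)*(10) + (-7)*(7) = 1
UV =
[       -6       -25 ]
[      -12         1 ]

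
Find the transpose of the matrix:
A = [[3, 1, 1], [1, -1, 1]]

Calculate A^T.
[[3, 1], [1, -1], [1, 1]]

The transpose sends entry (i,j) to (j,i); rows become columns.
Row 0 of A: [3, 1, 1] -> column 0 of A^T.
Row 1 of A: [1, -1, 1] -> column 1 of A^T.
A^T = [[3, 1], [1, -1], [1, 1]]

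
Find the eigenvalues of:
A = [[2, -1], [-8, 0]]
λ = -2, 4

Solve det(A - λI) = 0. For a 2×2 matrix this is λ² - (trace)λ + det = 0.
trace(A) = 2 + 0 = 2.
det(A) = (2)*(0) - (-1)*(-8) = 0 - 8 = -8.
Characteristic equation: λ² - (2)λ + (-8) = 0.
Discriminant: (2)² - 4*(-8) = 4 + 32 = 36.
Roots: λ = (2 ± √36) / 2 = -2, 4.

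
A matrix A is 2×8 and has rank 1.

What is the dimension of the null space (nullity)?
7

The rank-nullity theorem for an m×n matrix states:
rank(A) + nullity(A) = n (the number of columns).
Here n = 8 and rank(A) = 1, so nullity(A) = 8 - 1 = 7.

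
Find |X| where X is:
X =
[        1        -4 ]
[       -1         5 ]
det(X) = 1

For a 2×2 matrix [[a, b], [c, d]], det = a*d - b*c.
det(X) = (1)*(5) - (-4)*(-1) = 5 - 4 = 1.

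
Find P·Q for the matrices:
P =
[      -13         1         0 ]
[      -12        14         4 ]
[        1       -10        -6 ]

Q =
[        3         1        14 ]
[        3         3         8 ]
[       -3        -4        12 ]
PQ =
[      -36       -10      -174 ]
[       -6        14        -8 ]
[       -9        -5      -138 ]

Matrix multiplication: (PQ)[i][j] = sum over k of P[i][k] * Q[k][j].
  (PQ)[0][0] = (-13)*(3) + (1)*(3) + (0)*(-3) = -36
  (PQ)[0][1] = (-13)*(1) + (1)*(3) + (0)*(-4) = -10
  (PQ)[0][2] = (-13)*(14) + (1)*(8) + (0)*(12) = -174
  (PQ)[1][0] = (-12)*(3) + (14)*(3) + (4)*(-3) = -6
  (PQ)[1][1] = (-12)*(1) + (14)*(3) + (4)*(-4) = 14
  (PQ)[1][2] = (-12)*(14) + (14)*(8) + (4)*(12) = -8
  (PQ)[2][0] = (1)*(3) + (-10)*(3) + (-6)*(-3) = -9
  (PQ)[2][1] = (1)*(1) + (-10)*(3) + (-6)*(-4) = -5
  (PQ)[2][2] = (1)*(14) + (-10)*(8) + (-6)*(12) = -138
PQ =
[      -36       -10      -174 ]
[       -6        14        -8 ]
[       -9        -5      -138 ]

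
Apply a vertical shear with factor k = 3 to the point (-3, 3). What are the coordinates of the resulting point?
(-3, -6)

Shear matrix for vertical shear with factor k = 3:
[[1, 0], [3, 1]]
Result: (-3, 3) → (-3, -6)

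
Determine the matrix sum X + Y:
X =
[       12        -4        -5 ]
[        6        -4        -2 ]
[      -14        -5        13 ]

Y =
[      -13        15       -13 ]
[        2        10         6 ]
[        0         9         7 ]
X + Y =
[       -1        11       -18 ]
[        8         6         4 ]
[      -14         4        20 ]

Matrix addition is elementwise: (X+Y)[i][j] = X[i][j] + Y[i][j].
  (X+Y)[0][0] = (12) + (-13) = -1
  (X+Y)[0][1] = (-4) + (15) = 11
  (X+Y)[0][2] = (-5) + (-13) = -18
  (X+Y)[1][0] = (6) + (2) = 8
  (X+Y)[1][1] = (-4) + (10) = 6
  (X+Y)[1][2] = (-2) + (6) = 4
  (X+Y)[2][0] = (-14) + (0) = -14
  (X+Y)[2][1] = (-5) + (9) = 4
  (X+Y)[2][2] = (13) + (7) = 20
X + Y =
[       -1        11       -18 ]
[        8         6         4 ]
[      -14         4        20 ]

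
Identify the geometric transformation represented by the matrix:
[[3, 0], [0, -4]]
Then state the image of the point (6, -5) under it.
non-uniform scaling by (3, -4); image of (6, -5) is (18, 20)

This is diagonal with distinct entries, so it scales the x-axis by 3 and the y-axis by -4.
The matrix [[3, 0], [0, -4]] represents: non-uniform scaling by (3, -4).
Applying it to (6, -5): [3·6 + 0·-5, 0·6 + -4·-5] = (18, 20).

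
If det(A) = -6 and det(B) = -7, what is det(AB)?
42

Use the multiplicative property of determinants: det(AB) = det(A)*det(B).
det(AB) = (-6)*(-7) = 42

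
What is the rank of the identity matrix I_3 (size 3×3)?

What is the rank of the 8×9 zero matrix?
rank(I_3) = 3, rank(0) = 0

The identity I_3 has 3 columns that are the standard basis vectors e_1, …, e_3. These are linearly independent, so all 3 columns are pivots and rank(I_3) = 3.
The 8×9 zero matrix has every entry zero, so every row is the zero row and there are no pivots; rank(0) = 0.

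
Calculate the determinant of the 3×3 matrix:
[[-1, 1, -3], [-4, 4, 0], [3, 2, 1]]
60

Expansion along first row:
det = -1·det([[4,0],[2,1]]) - 1·det([[-4,0],[3,1]]) + -3·det([[-4,4],[3,2]])
    = -1·(4·1 - 0·2) - 1·(-4·1 - 0·3) + -3·(-4·2 - 4·3)
    = -1·4 - 1·-4 + -3·-20
    = -4 + 4 + 60 = 60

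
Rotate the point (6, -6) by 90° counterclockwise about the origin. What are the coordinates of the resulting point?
(6, 6)

Rotation matrix R(θ) = [[cos θ, -sin θ], [sin θ, cos θ]]; for θ = 90°:
R = [[0, -1], [1, 0]]
Result: R × [6, -6]ᵀ = [0·6 + (-1)·-6, 1·6 + (0)·-6]ᵀ = (6, 6)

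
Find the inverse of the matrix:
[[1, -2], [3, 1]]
[[1/7, 2/7], [-3/7, 1/7]]

For [[a,b],[c,d]], inverse = (1/det)·[[d,-b],[-c,a]]
det = 1·1 - -2·3 = 7
Inverse = (1/7)·[[1, 2], [-3, 1]]
        = [[1/7, 2/7], [-3/7, 1/7]]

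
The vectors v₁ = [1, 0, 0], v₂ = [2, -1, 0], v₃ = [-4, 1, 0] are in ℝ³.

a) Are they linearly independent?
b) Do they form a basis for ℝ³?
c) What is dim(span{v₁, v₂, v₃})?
Not independent, not a basis, dim(span) = 2

Check whether v₃ can be written as a linear combination of v₁ and v₂.
v₃ = (-2)·v₁ + (-1)·v₂ = [-4, 1, 0], so the three vectors are linearly dependent.
Thus they do not form a basis for ℝ³, and dim(span{v₁, v₂, v₃}) = 2 (spanned by v₁ and v₂).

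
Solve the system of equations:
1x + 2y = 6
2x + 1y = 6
x = 2, y = 2

Use elimination (row reduction):
Equation 1: 1x + 2y = 6.
Equation 2: 2x + 1y = 6.
Multiply Eq1 by 2 and Eq2 by 1: 2x + 4y = 12;  2x + 1y = 6.
Subtract: (-3)y = -6, so y = 2.
Back-substitute into Eq1: 1x + 2*(2) = 6, so x = 2.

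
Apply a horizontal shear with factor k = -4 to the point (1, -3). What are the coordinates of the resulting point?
(13, -3)

Shear matrix for horizontal shear with factor k = -4:
[[1, -4], [0, 1]]
Result: (1, -3) → (13, -3)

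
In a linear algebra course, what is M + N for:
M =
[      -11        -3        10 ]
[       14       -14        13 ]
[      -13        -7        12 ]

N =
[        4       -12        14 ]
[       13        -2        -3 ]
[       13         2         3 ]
M + N =
[       -7       -15        24 ]
[       27       -16        10 ]
[        0        -5        15 ]

Matrix addition is elementwise: (M+N)[i][j] = M[i][j] + N[i][j].
  (M+N)[0][0] = (-11) + (4) = -7
  (M+N)[0][1] = (-3) + (-12) = -15
  (M+N)[0][2] = (10) + (14) = 24
  (M+N)[1][0] = (14) + (13) = 27
  (M+N)[1][1] = (-14) + (-2) = -16
  (M+N)[1][2] = (13) + (-3) = 10
  (M+N)[2][0] = (-13) + (13) = 0
  (M+N)[2][1] = (-7) + (2) = -5
  (M+N)[2][2] = (12) + (3) = 15
M + N =
[       -7       -15        24 ]
[       27       -16        10 ]
[        0        -5        15 ]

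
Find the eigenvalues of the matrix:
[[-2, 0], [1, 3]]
λ = -2 and λ = 3

Characteristic equation: det(A - λI) = 0
λ² - (trace)λ + (det) = 0
λ² - (1)λ + (-6) = 0
λ² - 1λ - 6 = 0
Solving: λ = -2, 3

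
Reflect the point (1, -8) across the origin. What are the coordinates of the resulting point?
(-1, 8)

Reflection across origin: (1, -8) → (-1, 8)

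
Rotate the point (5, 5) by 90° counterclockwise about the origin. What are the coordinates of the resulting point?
(-5, 5)

Rotation matrix R(θ) = [[cos θ, -sin θ], [sin θ, cos θ]]; for θ = 90°:
R = [[0, -1], [1, 0]]
Result: R × [5, 5]ᵀ = [0·5 + (-1)·5, 1·5 + (0)·5]ᵀ = (-5, 5)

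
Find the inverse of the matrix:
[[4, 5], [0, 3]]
[[1/4, -5/12], [0, 1/3]]

For [[a,b],[c,d]], inverse = (1/det)·[[d,-b],[-c,a]]
det = 4·3 - 5·0 = 12
Inverse = (1/12)·[[3, -5], [0, 4]]
        = [[1/4, -5/12], [0, 1/3]]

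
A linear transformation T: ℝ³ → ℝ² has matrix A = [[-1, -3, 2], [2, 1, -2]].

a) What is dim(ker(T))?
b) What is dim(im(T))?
dim(ker) = 1, dim(im) = 2

The two rows are not scalar multiples of one another (no single k satisfies row 2 = k × row 1), so they are linearly independent.
Thus rank(A) = 2.
dim(im(T)) = rank(A) = 2.
By the rank-nullity theorem applied to T: ℝ³ → ℝ², rank(A) + nullity(A) = 3 (the domain dimension), so dim(ker(T)) = 3 - 2 = 1.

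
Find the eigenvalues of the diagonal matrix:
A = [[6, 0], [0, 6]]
λ₁ = 6, λ₂ = 6

The characteristic polynomial of A is det(A - λI) = (6 - λ)(6 - λ) = 0.
The roots are λ = 6 and λ = 6, so the eigenvalues are the diagonal entries.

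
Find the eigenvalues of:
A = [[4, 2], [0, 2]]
λ = 2, 4

Solve det(A - λI) = 0. For a 2×2 matrix this is λ² - (trace)λ + det = 0.
trace(A) = 4 + 2 = 6.
det(A) = (4)*(2) - (2)*(0) = 8 - 0 = 8.
Characteristic equation: λ² - (6)λ + (8) = 0.
Discriminant: (6)² - 4*(8) = 36 - 32 = 4.
Roots: λ = (6 ± √4) / 2 = 2, 4.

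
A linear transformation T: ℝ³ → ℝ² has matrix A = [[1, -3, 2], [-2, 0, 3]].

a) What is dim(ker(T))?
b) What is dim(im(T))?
dim(ker) = 1, dim(im) = 2

The two rows are not scalar multiples of one another (no single k satisfies row 2 = k × row 1), so they are linearly independent.
Thus rank(A) = 2.
dim(im(T)) = rank(A) = 2.
By the rank-nullity theorem applied to T: ℝ³ → ℝ², rank(A) + nullity(A) = 3 (the domain dimension), so dim(ker(T)) = 3 - 2 = 1.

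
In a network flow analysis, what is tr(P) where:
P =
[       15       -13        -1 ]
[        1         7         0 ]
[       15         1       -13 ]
tr(P) = 15 + 7 - 13 = 9

The trace of a square matrix is the sum of its diagonal entries.
Diagonal entries of P: P[0][0] = 15, P[1][1] = 7, P[2][2] = -13.
tr(P) = 15 + 7 - 13 = 9.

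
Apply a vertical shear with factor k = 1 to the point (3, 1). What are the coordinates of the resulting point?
(3, 4)

Shear matrix for vertical shear with factor k = 1:
[[1, 0], [1, 1]]
Result: (3, 1) → (3, 4)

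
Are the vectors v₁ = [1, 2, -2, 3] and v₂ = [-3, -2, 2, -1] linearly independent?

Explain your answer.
Yes, linearly independent

Two vectors are linearly dependent iff one is a scalar multiple of the other.
No single scalar k satisfies v₂ = k·v₁ (the ratios of corresponding entries disagree), so v₁ and v₂ are linearly independent.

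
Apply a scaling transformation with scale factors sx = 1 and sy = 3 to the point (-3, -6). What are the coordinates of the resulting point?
(-3, -18)

Scaling matrix:
[[1, 0], [0, 3]]
Result: (-3 × 1, -6 × 3) = (-3, -18)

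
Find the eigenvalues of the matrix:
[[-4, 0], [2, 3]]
λ = -4 and λ = 3

Characteristic equation: det(A - λI) = 0
λ² - (trace)λ + (det) = 0
λ² - (-1)λ + (-12) = 0
λ² + 1λ - 12 = 0
Solving: λ = -4, 3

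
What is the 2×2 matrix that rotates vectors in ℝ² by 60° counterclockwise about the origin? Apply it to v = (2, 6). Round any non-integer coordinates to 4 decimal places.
R = [[1/2, -√3/2], [√3/2, 1/2]]; R·v = (-4.1962, 4.7321)

A counterclockwise rotation by angle θ in ℝ² has matrix R(θ) = [[cos θ, -sin θ], [sin θ, cos θ]].
For θ = 60°: cos θ = 1/2, sin θ = √3/2.
R(60°) = [[1/2, -√3/2], [√3/2, 1/2]].
R·v = [1/2·2 + (-√3/2)·6, √3/2·2 + 1/2·6] = (-4.1962, 4.7321).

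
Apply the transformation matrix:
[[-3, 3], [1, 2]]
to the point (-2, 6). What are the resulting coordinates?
(24, 10)

Matrix multiplication:
[[-3, 3], [1, 2]] × [-2, 6]ᵀ
= [-3×-2 + 3×6, 1×-2 + 2×6]ᵀ
= [24.0000, 10.0000]ᵀ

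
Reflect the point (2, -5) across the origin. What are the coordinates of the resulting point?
(-2, 5)

Reflection across origin: (2, -5) → (-2, 5)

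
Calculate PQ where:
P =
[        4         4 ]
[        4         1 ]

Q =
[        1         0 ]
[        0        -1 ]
PQ =
[        4        -4 ]
[        4        -1 ]

Matrix multiplication: (PQ)[i][j] = sum over k of P[i][k] * Q[k][j].
  (PQ)[0][0] = (4)*(1) + (4)*(0) = 4
  (PQ)[0][1] = (4)*(0) + (4)*(-1) = -4
  (PQ)[1][0] = (4)*(1) + (1)*(0) = 4
  (PQ)[1][1] = (4)*(0) + (1)*(-1) = -1
PQ =
[        4        -4 ]
[        4        -1 ]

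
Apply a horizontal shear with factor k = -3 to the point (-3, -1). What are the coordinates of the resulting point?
(0, -1)

Shear matrix for horizontal shear with factor k = -3:
[[1, -3], [0, 1]]
Result: (-3, -1) → (0, -1)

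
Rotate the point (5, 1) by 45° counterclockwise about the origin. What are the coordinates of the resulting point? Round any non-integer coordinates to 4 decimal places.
(2.8284, 4.2426)

Rotation matrix R(θ) = [[cos θ, -sin θ], [sin θ, cos θ]]; for θ = 45°:
R = [[√2/2, -√2/2], [√2/2, √2/2]]
Result: R × [5, 1]ᵀ = [√2/2·5 + (-√2/2)·1, √2/2·5 + (√2/2)·1]ᵀ = (2.8284, 4.2426)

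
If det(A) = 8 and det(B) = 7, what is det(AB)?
56

Use the multiplicative property of determinants: det(AB) = det(A)*det(B).
det(AB) = (8)*(7) = 56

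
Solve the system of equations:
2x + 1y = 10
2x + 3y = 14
x = 4, y = 2

Use elimination (row reduction):
Equation 1: 2x + 1y = 10.
Equation 2: 2x + 3y = 14.
Multiply Eq1 by 2 and Eq2 by 2: 4x + 2y = 20;  4x + 6y = 28.
Subtract: (4)y = 8, so y = 2.
Back-substitute into Eq1: 2x + 1*(2) = 10, so x = 4.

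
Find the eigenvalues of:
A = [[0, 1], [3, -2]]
λ = -3, 1

Solve det(A - λI) = 0. For a 2×2 matrix this is λ² - (trace)λ + det = 0.
trace(A) = 0 - 2 = -2.
det(A) = (0)*(-2) - (1)*(3) = 0 - 3 = -3.
Characteristic equation: λ² - (-2)λ + (-3) = 0.
Discriminant: (-2)² - 4*(-3) = 4 + 12 = 16.
Roots: λ = (-2 ± √16) / 2 = -3, 1.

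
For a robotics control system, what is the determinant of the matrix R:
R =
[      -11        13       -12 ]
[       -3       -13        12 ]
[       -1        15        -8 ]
det(R) = 1064

Expand along row 0 (cofactor expansion): det(R) = a*(e*i - f*h) - b*(d*i - f*g) + c*(d*h - e*g), where the 3×3 is [[a, b, c], [d, e, f], [g, h, i]].
Minor M_00 = (-13)*(-8) - (12)*(15) = 104 - 180 = -76.
Minor M_01 = (-3)*(-8) - (12)*(-1) = 24 + 12 = 36.
Minor M_02 = (-3)*(15) - (-13)*(-1) = -45 - 13 = -58.
det(R) = (-11)*(-76) - (13)*(36) + (-12)*(-58) = 836 - 468 + 696 = 1064.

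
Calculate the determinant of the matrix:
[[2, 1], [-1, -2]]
-3

For a 2×2 matrix [[a, b], [c, d]], det = ad - bc
det = (2)(-2) - (1)(-1) = -4 - -1 = -3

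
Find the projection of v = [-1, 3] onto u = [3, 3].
[1, 1]

The projection of v onto u is proj_u(v) = ((v·u) / (u·u)) · u.
v·u = (-1)*(3) + (3)*(3) = 6.
u·u = (3)*(3) + (3)*(3) = 18.
coefficient = 6 / 18 = 1/3.
proj_u(v) = 1/3 · [3, 3] = [1, 1].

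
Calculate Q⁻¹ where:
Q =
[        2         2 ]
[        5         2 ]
det(Q) = -6
Q⁻¹ =
[     -1/3       1/3 ]
[      5/6      -1/3 ]

For a 2×2 matrix Q = [[a, b], [c, d]] with det(Q) ≠ 0, Q⁻¹ = (1/det(Q)) * [[d, -b], [-c, a]].
det(Q) = (2)*(2) - (2)*(5) = 4 - 10 = -6.
Q⁻¹ = (1/-6) * [[2, -2], [-5, 2]].
Dividing each entry by -6 and reducing:
Q⁻¹ =
[     -1/3       1/3 ]
[      5/6      -1/3 ]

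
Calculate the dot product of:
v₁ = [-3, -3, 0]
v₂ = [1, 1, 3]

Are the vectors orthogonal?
-6, No

The dot product is the sum of products of corresponding components.
v₁·v₂ = (-3)*(1) + (-3)*(1) + (0)*(3) = -3 - 3 + 0 = -6.
Two vectors are orthogonal iff their dot product is 0; here the dot product is -6, so the vectors are not orthogonal.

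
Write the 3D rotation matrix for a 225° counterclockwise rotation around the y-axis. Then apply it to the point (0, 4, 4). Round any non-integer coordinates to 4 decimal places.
R = [[-√2/2, 0, -√2/2], [0, 1, 0], [√2/2, 0, -√2/2]]; R·(0, 4, 4) = (-2.8284, 4.0000, -2.8284)

Rotation matrix for 225° around y-axis:
cos(225°) = -√2/2, sin(225°) = -√2/2
R = [[-√2/2, 0, -√2/2], [0, 1, 0], [√2/2, 0, -√2/2]]
Apply to (0, 4, 4): R·[0, 4, 4]ᵀ = (-2.8284, 4.0000, -2.8284)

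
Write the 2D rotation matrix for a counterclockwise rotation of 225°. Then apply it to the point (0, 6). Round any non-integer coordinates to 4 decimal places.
R = [[-√2/2, √2/2], [-√2/2, -√2/2]]; R·(0, 6) = (4.2426, -4.2426)

Rotation matrix formula: R(θ) = [[cos θ, -sin θ], [sin θ, cos θ]]
For θ = 225°:
cos(225°) = -√2/2
sin(225°) = -√2/2
R = [[-√2/2, √2/2], [-√2/2, -√2/2]]
Apply to (0, 6): [-√2/2·0 + (√2/2)·6, -√2/2·0 + -√2/2·6] = (4.2426, -4.2426)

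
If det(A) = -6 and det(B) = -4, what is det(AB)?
24

Use the multiplicative property of determinants: det(AB) = det(A)*det(B).
det(AB) = (-6)*(-4) = 24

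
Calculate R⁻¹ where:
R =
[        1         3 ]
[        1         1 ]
det(R) = -2
R⁻¹ =
[     -1/2       3/2 ]
[      1/2      -1/2 ]

For a 2×2 matrix R = [[a, b], [c, d]] with det(R) ≠ 0, R⁻¹ = (1/det(R)) * [[d, -b], [-c, a]].
det(R) = (1)*(1) - (3)*(1) = 1 - 3 = -2.
R⁻¹ = (1/-2) * [[1, -3], [-1, 1]].
Dividing each entry by -2 and reducing:
R⁻¹ =
[     -1/2       3/2 ]
[      1/2      -1/2 ]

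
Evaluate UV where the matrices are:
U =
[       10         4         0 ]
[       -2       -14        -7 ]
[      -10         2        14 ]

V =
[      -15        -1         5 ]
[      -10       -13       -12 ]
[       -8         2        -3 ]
UV =
[     -190       -62         2 ]
[      226       170       179 ]
[       18        12      -116 ]

Matrix multiplication: (UV)[i][j] = sum over k of U[i][k] * V[k][j].
  (UV)[0][0] = (10)*(-15) + (4)*(-10) + (0)*(-8) = -190
  (UV)[0][1] = (10)*(-1) + (4)*(-13) + (0)*(2) = -62
  (UV)[0][2] = (10)*(5) + (4)*(-12) + (0)*(-3) = 2
  (UV)[1][0] = (-2)*(-15) + (-14)*(-10) + (-7)*(-8) = 226
  (UV)[1][1] = (-2)*(-1) + (-14)*(-13) + (-7)*(2) = 170
  (UV)[1][2] = (-2)*(5) + (-14)*(-12) + (-7)*(-3) = 179
  (UV)[2][0] = (-10)*(-15) + (2)*(-10) + (14)*(-8) = 18
  (UV)[2][1] = (-10)*(-1) + (2)*(-13) + (14)*(2) = 12
  (UV)[2][2] = (-10)*(5) + (2)*(-12) + (14)*(-3) = -116
UV =
[     -190       -62         2 ]
[      226       170       179 ]
[       18        12      -116 ]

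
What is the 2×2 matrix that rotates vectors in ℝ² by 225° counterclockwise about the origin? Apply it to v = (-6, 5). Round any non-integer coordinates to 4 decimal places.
R = [[-√2/2, √2/2], [-√2/2, -√2/2]]; R·v = (7.7782, 0.7071)

A counterclockwise rotation by angle θ in ℝ² has matrix R(θ) = [[cos θ, -sin θ], [sin θ, cos θ]].
For θ = 225°: cos θ = -√2/2, sin θ = -√2/2.
R(225°) = [[-√2/2, √2/2], [-√2/2, -√2/2]].
R·v = [-√2/2·-6 + (√2/2)·5, -√2/2·-6 + -√2/2·5] = (7.7782, 0.7071).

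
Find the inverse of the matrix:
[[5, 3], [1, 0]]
[[0, 1], [1/3, -5/3]]

For [[a,b],[c,d]], inverse = (1/det)·[[d,-b],[-c,a]]
det = 5·0 - 3·1 = -3
Inverse = (1/-3)·[[0, -3], [-1, 5]]
        = [[0, 1], [1/3, -5/3]]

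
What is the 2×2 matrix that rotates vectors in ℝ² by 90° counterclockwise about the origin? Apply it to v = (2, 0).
R = [[0, -1], [1, 0]]; R·v = (0, 2)

A counterclockwise rotation by angle θ in ℝ² has matrix R(θ) = [[cos θ, -sin θ], [sin θ, cos θ]].
For θ = 90°: cos θ = 0, sin θ = 1.
R(90°) = [[0, -1], [1, 0]].
R·v = [0·2 + (-1)·0, 1·2 + 0·0] = (0, 2).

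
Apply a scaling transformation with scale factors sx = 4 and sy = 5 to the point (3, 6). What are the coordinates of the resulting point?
(12, 30)

Scaling matrix:
[[4, 0], [0, 5]]
Result: (3 × 4, 6 × 5) = (12, 30)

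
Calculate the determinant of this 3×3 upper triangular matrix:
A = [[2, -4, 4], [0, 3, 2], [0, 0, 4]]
24

The determinant of a triangular matrix is the product of its diagonal entries (the off-diagonal entries above the diagonal do not affect it).
det(A) = (2) * (3) * (4) = 24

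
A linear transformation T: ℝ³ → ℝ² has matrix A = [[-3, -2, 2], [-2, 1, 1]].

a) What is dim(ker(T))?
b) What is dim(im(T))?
dim(ker) = 1, dim(im) = 2

The two rows are not scalar multiples of one another (no single k satisfies row 2 = k × row 1), so they are linearly independent.
Thus rank(A) = 2.
dim(im(T)) = rank(A) = 2.
By the rank-nullity theorem applied to T: ℝ³ → ℝ², rank(A) + nullity(A) = 3 (the domain dimension), so dim(ker(T)) = 3 - 2 = 1.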